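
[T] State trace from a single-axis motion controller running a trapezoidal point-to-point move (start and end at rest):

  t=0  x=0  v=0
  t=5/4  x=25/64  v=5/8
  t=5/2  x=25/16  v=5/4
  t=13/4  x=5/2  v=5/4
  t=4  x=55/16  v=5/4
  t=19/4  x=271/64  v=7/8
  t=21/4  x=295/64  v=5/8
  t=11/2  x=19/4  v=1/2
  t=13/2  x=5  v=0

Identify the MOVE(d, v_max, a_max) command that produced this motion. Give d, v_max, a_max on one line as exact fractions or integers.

d=5 v_max=5/4 a_max=1/2

final state: t=13/2, x=5, v=0 → d = 5
a_max = (5/8−0)/(5/4−0) = 1/2
max v = 5/4 over t∈[5/2,4] → v_max = 5/4
check: 5/4·(5/2+3/2) = 5 ✓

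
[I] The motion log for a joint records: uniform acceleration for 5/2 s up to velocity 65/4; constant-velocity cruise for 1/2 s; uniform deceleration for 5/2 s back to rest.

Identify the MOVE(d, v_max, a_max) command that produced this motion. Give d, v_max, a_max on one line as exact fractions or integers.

a_max = (65/4)/(5/2) = 13/2
d_a = ½·65/4·5/2 = 325/16; d_c = 65/4·1/2 = 65/8
d = 2·325/16 + 65/8 = 195/4
t_c = 1/2 > 0 so v_max = 65/4

d=195/4 v_max=65/4 a_max=13/2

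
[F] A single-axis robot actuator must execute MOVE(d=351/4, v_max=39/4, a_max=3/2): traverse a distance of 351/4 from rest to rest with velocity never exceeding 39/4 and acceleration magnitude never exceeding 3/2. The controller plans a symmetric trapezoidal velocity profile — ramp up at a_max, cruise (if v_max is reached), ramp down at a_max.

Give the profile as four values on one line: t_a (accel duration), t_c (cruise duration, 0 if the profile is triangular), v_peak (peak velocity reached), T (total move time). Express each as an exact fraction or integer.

(v_max)²/a_max = (39/4)²/(3/2) = 507/8
351/4 ≥ 507/8 so v_max reached
t_a = (39/4)/(3/2) = 13/2; v_peak = 39/4
d_cruise = 351/4 − 507/8 = 195/8; t_c = (195/8)/(39/4) = 5/2
T = 2·13/2 + 5/2 = 31/2

t_a=13/2 t_c=5/2 v_peak=39/4 T=31/2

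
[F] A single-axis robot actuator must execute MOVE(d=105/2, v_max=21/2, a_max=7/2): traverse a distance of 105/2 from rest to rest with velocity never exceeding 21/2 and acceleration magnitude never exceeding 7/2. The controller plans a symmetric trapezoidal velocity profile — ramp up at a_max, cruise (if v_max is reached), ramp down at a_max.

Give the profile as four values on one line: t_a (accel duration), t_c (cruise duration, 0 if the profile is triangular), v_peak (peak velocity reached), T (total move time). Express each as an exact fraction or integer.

t_a=3 t_c=2 v_peak=21/2 T=8

vₘ²/aₘ = (21/2)²/(7/2) = 63/2
105/2 ≥ 63/2 → trapezoidal
t_a = (21/2)/(7/2) = 3; v_peak = 21/2
d_cruise = 105/2 − 63/2 = 21; t_c = 21/(21/2) = 2
T = 2·3 + 2 = 8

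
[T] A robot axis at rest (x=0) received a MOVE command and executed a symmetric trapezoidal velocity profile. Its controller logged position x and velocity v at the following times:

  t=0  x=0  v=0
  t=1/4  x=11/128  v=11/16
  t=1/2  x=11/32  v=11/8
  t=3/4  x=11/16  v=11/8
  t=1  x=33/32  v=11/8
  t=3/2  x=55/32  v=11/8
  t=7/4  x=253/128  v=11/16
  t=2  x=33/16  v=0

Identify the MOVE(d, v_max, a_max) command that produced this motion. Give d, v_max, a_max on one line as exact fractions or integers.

d=33/16 v_max=11/8 a_max=11/4

final state: t=2, x=33/16, v=0 → d = 33/16
a_max = (11/16−0)/(1/4−0) = 11/4
max v = 11/8 over t∈[1/2,3/2] → v_max = 11/8
check: 11/8·(1/2+1) = 33/16 ✓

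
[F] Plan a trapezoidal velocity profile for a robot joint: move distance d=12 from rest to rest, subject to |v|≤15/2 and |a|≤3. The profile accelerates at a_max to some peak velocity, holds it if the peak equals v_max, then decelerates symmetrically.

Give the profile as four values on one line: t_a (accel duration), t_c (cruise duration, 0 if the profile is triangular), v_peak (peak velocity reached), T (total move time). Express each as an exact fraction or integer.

t_a=2 t_c=0 v_peak=6 T=4

v_max²/a_max = (15/2)²/3 = 75/4
12 < 75/4 → triangular
v_peak = √(12·3) = √36 = 6
t_a = 6/3 = 2; t_c = 0
T = 2·2 = 4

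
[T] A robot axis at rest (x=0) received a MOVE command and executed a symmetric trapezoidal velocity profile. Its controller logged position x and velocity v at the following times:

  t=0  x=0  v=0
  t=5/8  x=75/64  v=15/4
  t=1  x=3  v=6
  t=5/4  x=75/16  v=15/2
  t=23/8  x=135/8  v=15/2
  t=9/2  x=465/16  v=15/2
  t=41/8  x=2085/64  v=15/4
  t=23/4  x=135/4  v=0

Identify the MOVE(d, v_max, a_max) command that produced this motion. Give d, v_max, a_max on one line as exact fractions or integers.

final state: t=23/4, x=135/4, v=0 → d = 135/4
a_max = (15/4−0)/(5/8−0) = 6
max v = 15/2 over t∈[5/4,9/2] → v_max = 15/2
check: 15/2·(5/4+13/4) = 135/4 ✓

d=135/4 v_max=15/2 a_max=6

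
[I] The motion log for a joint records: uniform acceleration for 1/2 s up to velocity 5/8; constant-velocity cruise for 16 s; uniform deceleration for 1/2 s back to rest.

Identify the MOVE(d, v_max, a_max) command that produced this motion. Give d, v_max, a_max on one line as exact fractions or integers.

d=165/16 v_max=5/8 a_max=5/4

a_max = (5/8)/(1/2) = 5/4
d_a = ½·5/8·1/2 = 5/32; d_c = 5/8·16 = 10
d = 2·5/32 + 10 = 165/16
t_c = 16 > 0 ⇒ limit active, v_max = 5/8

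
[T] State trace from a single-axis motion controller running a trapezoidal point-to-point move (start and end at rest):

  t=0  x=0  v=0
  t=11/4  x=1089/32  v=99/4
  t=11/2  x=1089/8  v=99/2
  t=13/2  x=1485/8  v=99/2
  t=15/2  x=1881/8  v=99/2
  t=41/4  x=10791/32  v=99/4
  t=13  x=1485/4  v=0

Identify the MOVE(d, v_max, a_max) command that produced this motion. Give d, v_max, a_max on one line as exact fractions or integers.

d=1485/4 v_max=99/2 a_max=9

final state: t=13, x=1485/4, v=0 → d = 1485/4
a_max = (99/4−0)/(11/4−0) = 9
max v = 99/2 over t∈[11/2,15/2] → v_max = 99/2
check: 99/2·(11/2+2) = 1485/4 ✓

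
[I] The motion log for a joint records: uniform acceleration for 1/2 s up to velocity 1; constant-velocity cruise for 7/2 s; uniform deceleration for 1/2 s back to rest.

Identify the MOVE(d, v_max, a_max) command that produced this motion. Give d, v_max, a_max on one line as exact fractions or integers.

a_max = 1/(1/2) = 2
d_a = ½·1·1/2 = 1/4; d_c = 1·7/2 = 7/2
d = 2·1/4 + 7/2 = 4
t_c = 7/2 > 0 → v_max = v_peak = 1

d=4 v_max=1 a_max=2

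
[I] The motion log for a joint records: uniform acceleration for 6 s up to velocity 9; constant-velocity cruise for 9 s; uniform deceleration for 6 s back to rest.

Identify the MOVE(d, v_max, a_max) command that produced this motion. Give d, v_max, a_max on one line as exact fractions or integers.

a_max = 9/6 = 3/2
d_a = ½·9·6 = 27; d_c = 9·9 = 81
d = 2·27 + 81 = 135
t_c = 9 > 0 so v_max = 9

d=135 v_max=9 a_max=3/2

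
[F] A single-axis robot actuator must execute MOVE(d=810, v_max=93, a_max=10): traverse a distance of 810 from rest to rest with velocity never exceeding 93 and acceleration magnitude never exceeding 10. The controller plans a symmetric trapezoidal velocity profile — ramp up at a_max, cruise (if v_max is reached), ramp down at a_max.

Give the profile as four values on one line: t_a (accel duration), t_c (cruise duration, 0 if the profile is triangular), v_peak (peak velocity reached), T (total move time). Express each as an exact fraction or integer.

(v_max)²/a_max = 93²/10 = 8649/10
810 < 8649/10 so t_c = 0
v_peak = √(810·10) = √8100 = 90
t_a = 90/10 = 9; t_c = 0
T = 2·9 = 18

t_a=9 t_c=0 v_peak=90 T=18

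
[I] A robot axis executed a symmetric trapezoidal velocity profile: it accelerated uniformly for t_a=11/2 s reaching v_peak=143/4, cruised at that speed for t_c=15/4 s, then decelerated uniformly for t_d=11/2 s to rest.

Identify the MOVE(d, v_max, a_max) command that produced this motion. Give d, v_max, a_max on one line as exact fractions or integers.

d=5291/16 v_max=143/4 a_max=13/2

a_max = (143/4)/(11/2) = 13/2
d_a = ½·143/4·11/2 = 1573/16; d_c = 143/4·15/4 = 2145/16
d = 2·1573/16 + 2145/16 = 5291/16
t_c = 15/4 > 0 so v_max = 143/4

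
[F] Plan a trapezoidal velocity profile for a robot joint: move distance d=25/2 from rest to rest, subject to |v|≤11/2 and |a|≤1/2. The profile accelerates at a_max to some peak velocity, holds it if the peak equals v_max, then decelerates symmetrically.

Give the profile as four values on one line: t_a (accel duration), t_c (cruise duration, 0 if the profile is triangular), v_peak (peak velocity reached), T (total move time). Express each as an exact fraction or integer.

v_max²/a_max = (11/2)²/(1/2) = 121/2
25/2 < 121/2 so t_c = 0
v_peak = √(25/2·1/2) = √(25/4) = 5/2
t_a = (5/2)/(1/2) = 5; t_c = 0
T = 2·5 = 10

t_a=5 t_c=0 v_peak=5/2 T=10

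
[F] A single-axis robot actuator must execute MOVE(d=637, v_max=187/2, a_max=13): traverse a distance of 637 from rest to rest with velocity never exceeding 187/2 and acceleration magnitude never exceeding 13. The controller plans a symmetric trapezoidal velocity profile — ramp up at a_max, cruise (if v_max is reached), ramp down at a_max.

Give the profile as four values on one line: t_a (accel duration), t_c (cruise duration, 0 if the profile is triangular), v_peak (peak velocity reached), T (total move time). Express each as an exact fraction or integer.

t_a=7 t_c=0 v_peak=91 T=14

(v_max)²/a_max = (187/2)²/13 = 34969/52
637 < 34969/52 so t_c = 0
v_peak = √(637·13) = √8281 = 91
t_a = 91/13 = 7; t_c = 0
T = 2·7 = 14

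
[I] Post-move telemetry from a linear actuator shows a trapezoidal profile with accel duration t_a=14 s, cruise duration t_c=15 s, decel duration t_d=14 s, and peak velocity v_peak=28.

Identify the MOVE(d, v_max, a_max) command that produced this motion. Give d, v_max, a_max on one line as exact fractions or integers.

a_max = 28/14 = 2
d_a = ½·28·14 = 196; d_c = 28·15 = 420
d = 2·196 + 420 = 812
t_c = 15 > 0 ⇒ limit active, v_max = 28

d=812 v_max=28 a_max=2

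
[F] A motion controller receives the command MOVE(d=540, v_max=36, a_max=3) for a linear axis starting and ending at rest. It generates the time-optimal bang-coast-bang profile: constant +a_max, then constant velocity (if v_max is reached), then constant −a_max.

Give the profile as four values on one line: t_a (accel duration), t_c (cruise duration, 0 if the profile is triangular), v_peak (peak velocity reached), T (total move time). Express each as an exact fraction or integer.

t_a=12 t_c=3 v_peak=36 T=27

v_max²/a_max = 36²/3 = 432
540 ≥ 432 so v_max reached
t_a = 36/3 = 12; v_peak = 36
d_cruise = 540 − 432 = 108; t_c = 108/36 = 3
T = 2·12 + 3 = 27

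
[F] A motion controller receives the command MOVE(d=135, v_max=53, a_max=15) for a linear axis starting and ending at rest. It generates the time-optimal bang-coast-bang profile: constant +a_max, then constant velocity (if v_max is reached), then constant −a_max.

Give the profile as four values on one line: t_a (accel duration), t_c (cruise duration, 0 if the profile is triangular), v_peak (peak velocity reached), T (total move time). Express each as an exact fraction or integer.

t_a=3 t_c=0 v_peak=45 T=6

v_max²/a_max = 53²/15 = 2809/15
135 < 2809/15 → triangular
v_peak = √(135·15) = √2025 = 45
t_a = 45/15 = 3; t_c = 0
T = 2·3 = 6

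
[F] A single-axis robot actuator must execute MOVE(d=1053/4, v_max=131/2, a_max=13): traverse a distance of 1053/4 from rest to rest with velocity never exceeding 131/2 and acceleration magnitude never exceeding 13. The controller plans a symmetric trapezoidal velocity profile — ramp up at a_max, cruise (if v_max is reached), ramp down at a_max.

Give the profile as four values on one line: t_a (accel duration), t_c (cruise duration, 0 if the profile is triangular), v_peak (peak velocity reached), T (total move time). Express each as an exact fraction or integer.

v_max²/a_max = (131/2)²/13 = 17161/52
1053/4 < 17161/52 so t_c = 0
v_peak = √(1053/4·13) = √(13689/4) = 117/2
t_a = (117/2)/13 = 9/2; t_c = 0
T = 2·9/2 = 9

t_a=9/2 t_c=0 v_peak=117/2 T=9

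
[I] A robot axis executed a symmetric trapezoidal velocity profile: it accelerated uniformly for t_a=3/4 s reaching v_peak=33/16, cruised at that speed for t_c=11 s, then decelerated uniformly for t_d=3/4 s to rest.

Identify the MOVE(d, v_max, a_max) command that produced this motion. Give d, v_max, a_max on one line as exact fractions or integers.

a_max = (33/16)/(3/4) = 11/4
d_a = ½·33/16·3/4 = 99/128; d_c = 33/16·11 = 363/16
d = 2·99/128 + 363/16 = 1551/64
t_c = 11 > 0 ⇒ limit active, v_max = 33/16

d=1551/64 v_max=33/16 a_max=11/4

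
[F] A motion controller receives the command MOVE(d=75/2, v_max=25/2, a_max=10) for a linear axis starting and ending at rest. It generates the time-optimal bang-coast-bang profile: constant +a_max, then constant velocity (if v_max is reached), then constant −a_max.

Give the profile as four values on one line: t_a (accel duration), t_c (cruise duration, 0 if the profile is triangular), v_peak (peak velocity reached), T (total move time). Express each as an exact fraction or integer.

t_a=5/4 t_c=7/4 v_peak=25/2 T=17/4

(v_max)²/a_max = (25/2)²/10 = 125/8
75/2 ≥ 125/8 ⇒ cruise phase
t_a = (25/2)/10 = 5/4; v_peak = 25/2
d_cruise = 75/2 − 125/8 = 175/8; t_c = (175/8)/(25/2) = 7/4
T = 2·5/4 + 7/4 = 17/4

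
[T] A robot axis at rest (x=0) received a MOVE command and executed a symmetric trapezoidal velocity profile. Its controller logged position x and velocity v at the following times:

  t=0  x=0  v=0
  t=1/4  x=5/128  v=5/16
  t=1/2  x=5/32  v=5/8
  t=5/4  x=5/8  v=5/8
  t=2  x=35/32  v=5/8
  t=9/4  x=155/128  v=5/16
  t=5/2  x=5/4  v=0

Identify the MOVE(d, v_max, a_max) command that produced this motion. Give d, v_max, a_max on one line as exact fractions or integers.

d=5/4 v_max=5/8 a_max=5/4

final state: t=5/2, x=5/4, v=0 → d = 5/4
a_max = (5/16−0)/(1/4−0) = 5/4
max v = 5/8 over t∈[1/2,2] → v_max = 5/8
check: 5/8·(1/2+3/2) = 5/4 ✓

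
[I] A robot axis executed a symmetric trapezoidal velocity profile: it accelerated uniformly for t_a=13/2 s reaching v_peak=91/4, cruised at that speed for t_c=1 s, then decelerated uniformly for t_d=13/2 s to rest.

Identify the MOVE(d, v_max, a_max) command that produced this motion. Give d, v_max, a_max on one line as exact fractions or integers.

a_max = (91/4)/(13/2) = 7/2
d_a = ½·91/4·13/2 = 1183/16; d_c = 91/4·1 = 91/4
d = 2·1183/16 + 91/4 = 1365/8
t_c = 1 > 0 → v_max = v_peak = 91/4

d=1365/8 v_max=91/4 a_max=7/2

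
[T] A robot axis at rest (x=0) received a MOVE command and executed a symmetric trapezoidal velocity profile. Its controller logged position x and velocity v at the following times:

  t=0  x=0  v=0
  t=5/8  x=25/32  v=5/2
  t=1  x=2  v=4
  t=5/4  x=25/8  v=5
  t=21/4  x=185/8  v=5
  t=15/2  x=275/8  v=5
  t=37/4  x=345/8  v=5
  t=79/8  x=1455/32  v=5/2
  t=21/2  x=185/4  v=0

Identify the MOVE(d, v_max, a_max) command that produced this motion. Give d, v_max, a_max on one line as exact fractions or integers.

final state: t=21/2, x=185/4, v=0 → d = 185/4
a_max = (5/2−0)/(5/8−0) = 4
max v = 5 over t∈[5/4,37/4] → v_max = 5
check: 5·(5/4+8) = 185/4 ✓

d=185/4 v_max=5 a_max=4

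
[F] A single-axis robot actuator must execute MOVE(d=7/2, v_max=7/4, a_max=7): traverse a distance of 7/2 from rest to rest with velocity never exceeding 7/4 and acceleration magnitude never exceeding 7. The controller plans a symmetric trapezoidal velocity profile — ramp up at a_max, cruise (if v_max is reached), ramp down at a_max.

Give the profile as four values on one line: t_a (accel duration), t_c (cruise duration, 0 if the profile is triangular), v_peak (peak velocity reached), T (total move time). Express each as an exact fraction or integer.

t_a=1/4 t_c=7/4 v_peak=7/4 T=9/4

(v_max)²/a_max = (7/4)²/7 = 7/16
7/2 ≥ 7/16 → trapezoidal
t_a = (7/4)/7 = 1/4; v_peak = 7/4
d_cruise = 7/2 − 7/16 = 49/16; t_c = (49/16)/(7/4) = 7/4
T = 2·1/4 + 7/4 = 9/4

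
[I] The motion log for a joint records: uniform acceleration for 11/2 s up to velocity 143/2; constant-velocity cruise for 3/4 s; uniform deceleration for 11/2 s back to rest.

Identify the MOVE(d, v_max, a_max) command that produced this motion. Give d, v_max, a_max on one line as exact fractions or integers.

a_max = (143/2)/(11/2) = 13
d_a = ½·143/2·11/2 = 1573/8; d_c = 143/2·3/4 = 429/8
d = 2·1573/8 + 429/8 = 3575/8
t_c = 3/4 > 0 ⇒ limit active, v_max = 143/2

d=3575/8 v_max=143/2 a_max=13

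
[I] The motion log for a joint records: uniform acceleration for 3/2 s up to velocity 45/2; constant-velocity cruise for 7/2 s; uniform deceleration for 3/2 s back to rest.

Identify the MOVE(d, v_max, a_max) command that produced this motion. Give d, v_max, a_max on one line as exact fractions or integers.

a_max = (45/2)/(3/2) = 15
d_a = ½·45/2·3/2 = 135/8; d_c = 45/2·7/2 = 315/4
d = 2·135/8 + 315/4 = 225/2
t_c = 7/2 > 0 → v_max = v_peak = 45/2

d=225/2 v_max=45/2 a_max=15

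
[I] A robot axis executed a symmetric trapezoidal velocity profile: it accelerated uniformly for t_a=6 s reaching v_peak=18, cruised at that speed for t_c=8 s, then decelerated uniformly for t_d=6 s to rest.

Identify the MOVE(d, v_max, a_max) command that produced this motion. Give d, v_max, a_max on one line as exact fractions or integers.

a_max = 18/6 = 3
d_a = ½·18·6 = 54; d_c = 18·8 = 144
d = 2·54 + 144 = 252
t_c = 8 > 0 so v_max = 18

d=252 v_max=18 a_max=3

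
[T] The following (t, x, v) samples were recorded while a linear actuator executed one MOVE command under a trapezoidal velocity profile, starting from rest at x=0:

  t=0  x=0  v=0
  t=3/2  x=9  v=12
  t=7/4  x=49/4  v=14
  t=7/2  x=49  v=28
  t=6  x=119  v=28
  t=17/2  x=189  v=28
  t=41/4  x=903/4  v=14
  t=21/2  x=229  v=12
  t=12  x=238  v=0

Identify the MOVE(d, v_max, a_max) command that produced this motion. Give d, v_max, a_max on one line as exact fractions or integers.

d=238 v_max=28 a_max=8

final state: t=12, x=238, v=0 → d = 238
a_max = (12−0)/(3/2−0) = 8
max v = 28 over t∈[7/2,17/2] → v_max = 28
check: 28·(7/2+5) = 238 ✓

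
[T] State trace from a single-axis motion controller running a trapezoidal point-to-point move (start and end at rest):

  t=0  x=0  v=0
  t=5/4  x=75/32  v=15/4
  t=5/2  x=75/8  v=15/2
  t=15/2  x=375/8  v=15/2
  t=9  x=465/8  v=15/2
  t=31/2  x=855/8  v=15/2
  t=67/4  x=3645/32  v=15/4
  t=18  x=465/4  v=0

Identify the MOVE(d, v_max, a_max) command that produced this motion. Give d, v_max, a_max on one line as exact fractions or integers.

final state: t=18, x=465/4, v=0 → d = 465/4
a_max = (15/4−0)/(5/4−0) = 3
max v = 15/2 over t∈[5/2,31/2] → v_max = 15/2
check: 15/2·(5/2+13) = 465/4 ✓

d=465/4 v_max=15/2 a_max=3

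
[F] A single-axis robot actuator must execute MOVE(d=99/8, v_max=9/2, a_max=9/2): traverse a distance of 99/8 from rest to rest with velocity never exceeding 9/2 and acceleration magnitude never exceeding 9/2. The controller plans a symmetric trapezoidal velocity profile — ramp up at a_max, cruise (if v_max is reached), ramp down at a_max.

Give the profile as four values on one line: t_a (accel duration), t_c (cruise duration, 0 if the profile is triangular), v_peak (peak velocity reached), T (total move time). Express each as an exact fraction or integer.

t_a=1 t_c=7/4 v_peak=9/2 T=15/4

(v_max)²/a_max = (9/2)²/(9/2) = 9/2
99/8 ≥ 9/2 ⇒ cruise phase
t_a = (9/2)/(9/2) = 1; v_peak = 9/2
d_cruise = 99/8 − 9/2 = 63/8; t_c = (63/8)/(9/2) = 7/4
T = 2·1 + 7/4 = 15/4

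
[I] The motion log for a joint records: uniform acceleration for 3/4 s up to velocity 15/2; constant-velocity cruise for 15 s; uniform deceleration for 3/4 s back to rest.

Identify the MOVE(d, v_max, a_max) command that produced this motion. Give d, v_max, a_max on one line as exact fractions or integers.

d=945/8 v_max=15/2 a_max=10

a_max = (15/2)/(3/4) = 10
d_a = ½·15/2·3/4 = 45/16; d_c = 15/2·15 = 225/2
d = 2·45/16 + 225/2 = 945/8
t_c = 15 > 0 so v_max = 15/2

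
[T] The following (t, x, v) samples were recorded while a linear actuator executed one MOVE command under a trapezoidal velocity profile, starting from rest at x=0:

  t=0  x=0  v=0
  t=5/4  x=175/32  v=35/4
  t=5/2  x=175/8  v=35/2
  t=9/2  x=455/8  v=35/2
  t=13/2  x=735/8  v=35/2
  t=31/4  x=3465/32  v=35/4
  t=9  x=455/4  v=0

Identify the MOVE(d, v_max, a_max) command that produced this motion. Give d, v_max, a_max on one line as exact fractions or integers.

d=455/4 v_max=35/2 a_max=7

final state: t=9, x=455/4, v=0 → d = 455/4
a_max = (35/4−0)/(5/4−0) = 7
max v = 35/2 over t∈[5/2,13/2] → v_max = 35/2
check: 35/2·(5/2+4) = 455/4 ✓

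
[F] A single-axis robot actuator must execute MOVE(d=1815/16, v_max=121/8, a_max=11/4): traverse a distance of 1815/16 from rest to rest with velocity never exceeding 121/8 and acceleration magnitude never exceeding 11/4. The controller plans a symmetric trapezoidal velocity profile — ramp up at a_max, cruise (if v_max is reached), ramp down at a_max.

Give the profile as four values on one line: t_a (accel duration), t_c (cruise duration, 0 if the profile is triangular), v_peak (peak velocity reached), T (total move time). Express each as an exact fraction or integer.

t_a=11/2 t_c=2 v_peak=121/8 T=13

(v_max)²/a_max = (121/8)²/(11/4) = 1331/16
1815/16 ≥ 1331/16 ⇒ cruise phase
t_a = (121/8)/(11/4) = 11/2; v_peak = 121/8
d_cruise = 1815/16 − 1331/16 = 121/4; t_c = (121/4)/(121/8) = 2
T = 2·11/2 + 2 = 13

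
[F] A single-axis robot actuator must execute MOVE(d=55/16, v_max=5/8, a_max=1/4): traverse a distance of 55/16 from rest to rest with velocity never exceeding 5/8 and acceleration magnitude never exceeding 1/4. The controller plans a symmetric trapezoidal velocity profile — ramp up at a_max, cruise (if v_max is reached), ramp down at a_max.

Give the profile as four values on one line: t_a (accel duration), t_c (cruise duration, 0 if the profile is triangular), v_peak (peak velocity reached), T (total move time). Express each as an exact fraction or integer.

v_max²/a_max = (5/8)²/(1/4) = 25/16
55/16 ≥ 25/16 → trapezoidal
t_a = (5/8)/(1/4) = 5/2; v_peak = 5/8
d_cruise = 55/16 − 25/16 = 15/8; t_c = (15/8)/(5/8) = 3
T = 2·5/2 + 3 = 8

t_a=5/2 t_c=3 v_peak=5/8 T=8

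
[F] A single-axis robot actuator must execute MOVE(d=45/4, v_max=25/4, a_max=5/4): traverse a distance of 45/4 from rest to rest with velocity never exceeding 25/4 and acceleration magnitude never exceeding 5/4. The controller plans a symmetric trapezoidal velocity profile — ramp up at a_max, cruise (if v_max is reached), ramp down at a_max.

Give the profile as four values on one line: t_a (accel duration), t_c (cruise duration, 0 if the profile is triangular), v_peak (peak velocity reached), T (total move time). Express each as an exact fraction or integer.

t_a=3 t_c=0 v_peak=15/4 T=6

(v_max)²/a_max = (25/4)²/(5/4) = 125/4
45/4 < 125/4 ⇒ no cruise
v_peak = √(45/4·5/4) = √(225/16) = 15/4
t_a = (15/4)/(5/4) = 3; t_c = 0
T = 2·3 = 6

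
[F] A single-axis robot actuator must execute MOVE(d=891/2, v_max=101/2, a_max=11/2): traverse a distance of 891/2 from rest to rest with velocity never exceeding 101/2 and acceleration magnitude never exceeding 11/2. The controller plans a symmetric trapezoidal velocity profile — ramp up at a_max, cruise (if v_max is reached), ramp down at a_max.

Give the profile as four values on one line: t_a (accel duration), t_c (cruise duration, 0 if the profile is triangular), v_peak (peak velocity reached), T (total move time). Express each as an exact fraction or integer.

v_max²/a_max = (101/2)²/(11/2) = 10201/22
891/2 < 10201/22 so t_c = 0
v_peak = √(891/2·11/2) = √(9801/4) = 99/2
t_a = (99/2)/(11/2) = 9; t_c = 0
T = 2·9 = 18

t_a=9 t_c=0 v_peak=99/2 T=18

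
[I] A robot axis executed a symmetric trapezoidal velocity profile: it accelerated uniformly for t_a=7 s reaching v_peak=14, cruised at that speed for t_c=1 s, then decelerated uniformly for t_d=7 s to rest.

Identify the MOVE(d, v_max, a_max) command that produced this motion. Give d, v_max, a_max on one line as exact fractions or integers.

a_max = 14/7 = 2
d_a = ½·14·7 = 49; d_c = 14·1 = 14
d = 2·49 + 14 = 112
t_c = 1 > 0 ⇒ limit active, v_max = 14

d=112 v_max=14 a_max=2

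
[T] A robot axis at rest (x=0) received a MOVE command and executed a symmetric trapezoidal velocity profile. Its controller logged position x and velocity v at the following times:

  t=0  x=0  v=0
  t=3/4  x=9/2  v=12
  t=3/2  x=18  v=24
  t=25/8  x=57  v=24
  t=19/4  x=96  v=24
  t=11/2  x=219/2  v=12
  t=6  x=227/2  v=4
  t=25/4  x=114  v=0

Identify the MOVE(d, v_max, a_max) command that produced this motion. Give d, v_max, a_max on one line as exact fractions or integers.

d=114 v_max=24 a_max=16

final state: t=25/4, x=114, v=0 → d = 114
a_max = (12−0)/(3/4−0) = 16
max v = 24 over t∈[3/2,19/4] → v_max = 24
check: 24·(3/2+13/4) = 114 ✓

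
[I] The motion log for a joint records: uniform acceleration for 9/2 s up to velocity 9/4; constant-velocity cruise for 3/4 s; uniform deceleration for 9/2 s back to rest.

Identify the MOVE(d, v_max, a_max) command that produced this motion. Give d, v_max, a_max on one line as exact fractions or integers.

a_max = (9/4)/(9/2) = 1/2
d_a = ½·9/4·9/2 = 81/16; d_c = 9/4·3/4 = 27/16
d = 2·81/16 + 27/16 = 189/16
t_c = 3/4 > 0 ⇒ limit active, v_max = 9/4

d=189/16 v_max=9/4 a_max=1/2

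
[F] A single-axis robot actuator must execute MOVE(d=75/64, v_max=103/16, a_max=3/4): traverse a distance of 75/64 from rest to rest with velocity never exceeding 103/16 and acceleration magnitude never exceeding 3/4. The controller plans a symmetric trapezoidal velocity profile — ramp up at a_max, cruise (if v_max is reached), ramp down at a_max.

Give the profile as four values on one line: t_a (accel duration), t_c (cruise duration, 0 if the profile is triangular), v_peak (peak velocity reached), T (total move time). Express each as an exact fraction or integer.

t_a=5/4 t_c=0 v_peak=15/16 T=5/2

vₘ²/aₘ = (103/16)²/(3/4) = 10609/192
75/64 < 10609/192 so t_c = 0
v_peak = √(75/64·3/4) = √(225/256) = 15/16
t_a = (15/16)/(3/4) = 5/4; t_c = 0
T = 2·5/4 = 5/2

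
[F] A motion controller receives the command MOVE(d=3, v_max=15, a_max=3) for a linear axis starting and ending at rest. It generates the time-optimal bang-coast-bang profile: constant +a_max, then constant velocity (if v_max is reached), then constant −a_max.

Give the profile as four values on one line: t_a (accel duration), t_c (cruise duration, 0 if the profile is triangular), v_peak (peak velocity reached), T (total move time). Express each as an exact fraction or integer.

t_a=1 t_c=0 v_peak=3 T=2

vₘ²/aₘ = 15²/3 = 75
3 < 75 so t_c = 0
v_peak = √(3·3) = √9 = 3
t_a = 3/3 = 1; t_c = 0
T = 2·1 = 2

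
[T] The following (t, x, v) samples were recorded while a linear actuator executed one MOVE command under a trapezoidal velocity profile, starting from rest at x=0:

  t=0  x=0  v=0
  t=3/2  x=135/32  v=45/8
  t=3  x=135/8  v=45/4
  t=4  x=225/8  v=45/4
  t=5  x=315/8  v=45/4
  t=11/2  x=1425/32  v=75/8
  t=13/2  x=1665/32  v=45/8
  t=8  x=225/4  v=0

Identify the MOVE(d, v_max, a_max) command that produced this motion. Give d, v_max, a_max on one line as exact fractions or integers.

final state: t=8, x=225/4, v=0 → d = 225/4
a_max = (45/8−0)/(3/2−0) = 15/4
max v = 45/4 over t∈[3,5] → v_max = 45/4
check: 45/4·(3+2) = 225/4 ✓

d=225/4 v_max=45/4 a_max=15/4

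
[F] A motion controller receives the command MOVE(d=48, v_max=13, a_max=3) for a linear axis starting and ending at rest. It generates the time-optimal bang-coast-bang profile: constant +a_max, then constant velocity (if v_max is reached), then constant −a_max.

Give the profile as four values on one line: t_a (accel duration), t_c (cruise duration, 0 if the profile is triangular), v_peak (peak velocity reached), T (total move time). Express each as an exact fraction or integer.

t_a=4 t_c=0 v_peak=12 T=8

vₘ²/aₘ = 13²/3 = 169/3
48 < 169/3 ⇒ no cruise
v_peak = √(48·3) = √144 = 12
t_a = 12/3 = 4; t_c = 0
T = 2·4 = 8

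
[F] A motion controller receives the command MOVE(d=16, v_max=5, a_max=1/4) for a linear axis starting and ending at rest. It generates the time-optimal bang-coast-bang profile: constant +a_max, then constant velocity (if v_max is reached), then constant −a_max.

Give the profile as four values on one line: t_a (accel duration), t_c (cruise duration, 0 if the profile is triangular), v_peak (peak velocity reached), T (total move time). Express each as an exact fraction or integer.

t_a=8 t_c=0 v_peak=2 T=16

(v_max)²/a_max = 5²/(1/4) = 100
16 < 100 ⇒ no cruise
v_peak = √(16·1/4) = √4 = 2
t_a = 2/(1/4) = 8; t_c = 0
T = 2·8 = 16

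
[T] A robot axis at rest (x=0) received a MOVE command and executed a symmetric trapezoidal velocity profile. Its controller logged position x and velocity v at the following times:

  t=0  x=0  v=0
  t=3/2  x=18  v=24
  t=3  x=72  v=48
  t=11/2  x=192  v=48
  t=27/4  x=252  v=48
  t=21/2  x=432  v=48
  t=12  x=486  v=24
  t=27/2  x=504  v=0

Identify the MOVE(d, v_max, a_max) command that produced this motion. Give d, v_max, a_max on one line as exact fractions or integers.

d=504 v_max=48 a_max=16

final state: t=27/2, x=504, v=0 → d = 504
a_max = (24−0)/(3/2−0) = 16
max v = 48 over t∈[3,21/2] → v_max = 48
check: 48·(3+15/2) = 504 ✓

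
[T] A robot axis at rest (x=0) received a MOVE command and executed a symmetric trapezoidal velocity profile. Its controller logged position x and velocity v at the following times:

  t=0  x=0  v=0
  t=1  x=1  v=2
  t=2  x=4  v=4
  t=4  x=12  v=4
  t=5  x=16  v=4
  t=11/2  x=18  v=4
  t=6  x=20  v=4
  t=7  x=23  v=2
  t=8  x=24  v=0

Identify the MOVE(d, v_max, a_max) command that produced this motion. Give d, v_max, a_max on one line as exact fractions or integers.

final state: t=8, x=24, v=0 → d = 24
a_max = (2−0)/(1−0) = 2
max v = 4 over t∈[2,6] → v_max = 4
check: 4·(2+4) = 24 ✓

d=24 v_max=4 a_max=2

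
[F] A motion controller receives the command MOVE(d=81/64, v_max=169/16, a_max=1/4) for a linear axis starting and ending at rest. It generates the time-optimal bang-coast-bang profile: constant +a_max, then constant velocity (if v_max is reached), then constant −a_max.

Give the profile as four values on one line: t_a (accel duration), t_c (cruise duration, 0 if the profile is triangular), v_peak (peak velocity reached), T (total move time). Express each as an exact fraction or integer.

t_a=9/4 t_c=0 v_peak=9/16 T=9/2

vₘ²/aₘ = (169/16)²/(1/4) = 28561/64
81/64 < 28561/64 so t_c = 0
v_peak = √(81/64·1/4) = √(81/256) = 9/16
t_a = (9/16)/(1/4) = 9/4; t_c = 0
T = 2·9/4 = 9/2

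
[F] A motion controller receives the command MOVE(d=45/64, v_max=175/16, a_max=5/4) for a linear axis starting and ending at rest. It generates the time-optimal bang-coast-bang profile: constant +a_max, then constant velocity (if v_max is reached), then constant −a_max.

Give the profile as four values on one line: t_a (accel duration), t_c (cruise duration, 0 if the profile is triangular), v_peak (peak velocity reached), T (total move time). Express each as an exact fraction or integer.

t_a=3/4 t_c=0 v_peak=15/16 T=3/2

v_max²/a_max = (175/16)²/(5/4) = 6125/64
45/64 < 6125/64 ⇒ no cruise
v_peak = √(45/64·5/4) = √(225/256) = 15/16
t_a = (15/16)/(5/4) = 3/4; t_c = 0
T = 2·3/4 = 3/2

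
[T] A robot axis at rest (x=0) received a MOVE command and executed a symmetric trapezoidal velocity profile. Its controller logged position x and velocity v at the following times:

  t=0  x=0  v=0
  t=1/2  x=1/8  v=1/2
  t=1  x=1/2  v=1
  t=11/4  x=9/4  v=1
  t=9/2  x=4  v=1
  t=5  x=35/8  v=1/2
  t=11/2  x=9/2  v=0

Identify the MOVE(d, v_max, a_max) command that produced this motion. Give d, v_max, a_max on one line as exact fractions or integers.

d=9/2 v_max=1 a_max=1

final state: t=11/2, x=9/2, v=0 → d = 9/2
a_max = (1/2−0)/(1/2−0) = 1
max v = 1 over t∈[1,9/2] → v_max = 1
check: 1·(1+7/2) = 9/2 ✓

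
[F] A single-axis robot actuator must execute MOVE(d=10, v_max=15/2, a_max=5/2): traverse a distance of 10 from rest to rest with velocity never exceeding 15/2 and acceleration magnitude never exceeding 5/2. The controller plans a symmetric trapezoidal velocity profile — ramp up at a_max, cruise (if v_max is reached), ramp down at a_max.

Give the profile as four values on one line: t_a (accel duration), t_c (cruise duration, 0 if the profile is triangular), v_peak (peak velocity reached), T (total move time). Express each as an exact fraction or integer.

t_a=2 t_c=0 v_peak=5 T=4

v_max²/a_max = (15/2)²/(5/2) = 45/2
10 < 45/2 so t_c = 0
v_peak = √(10·5/2) = √25 = 5
t_a = 5/(5/2) = 2; t_c = 0
T = 2·2 = 4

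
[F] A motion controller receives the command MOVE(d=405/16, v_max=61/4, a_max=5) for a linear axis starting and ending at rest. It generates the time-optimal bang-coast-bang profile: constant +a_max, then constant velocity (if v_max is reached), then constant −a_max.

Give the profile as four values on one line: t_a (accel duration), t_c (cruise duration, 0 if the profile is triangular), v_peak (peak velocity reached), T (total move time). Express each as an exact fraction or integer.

t_a=9/4 t_c=0 v_peak=45/4 T=9/2

vₘ²/aₘ = (61/4)²/5 = 3721/80
405/16 < 3721/80 ⇒ no cruise
v_peak = √(405/16·5) = √(2025/16) = 45/4
t_a = (45/4)/5 = 9/4; t_c = 0
T = 2·9/4 = 9/2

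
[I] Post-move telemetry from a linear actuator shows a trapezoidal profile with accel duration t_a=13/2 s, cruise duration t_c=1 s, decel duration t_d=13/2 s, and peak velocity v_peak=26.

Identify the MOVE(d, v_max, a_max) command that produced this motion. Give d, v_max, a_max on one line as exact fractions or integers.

d=195 v_max=26 a_max=4

a_max = 26/(13/2) = 4
d_a = ½·26·13/2 = 169/2; d_c = 26·1 = 26
d = 2·169/2 + 26 = 195
t_c = 1 > 0 so v_max = 26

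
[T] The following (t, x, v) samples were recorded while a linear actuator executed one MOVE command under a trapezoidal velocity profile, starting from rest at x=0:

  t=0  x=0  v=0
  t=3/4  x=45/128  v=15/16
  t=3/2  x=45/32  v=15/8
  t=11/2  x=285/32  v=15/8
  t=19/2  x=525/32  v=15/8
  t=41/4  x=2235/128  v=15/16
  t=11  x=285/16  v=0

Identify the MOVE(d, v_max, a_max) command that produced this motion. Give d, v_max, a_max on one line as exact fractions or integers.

final state: t=11, x=285/16, v=0 → d = 285/16
a_max = (15/16−0)/(3/4−0) = 5/4
max v = 15/8 over t∈[3/2,19/2] → v_max = 15/8
check: 15/8·(3/2+8) = 285/16 ✓

d=285/16 v_max=15/8 a_max=5/4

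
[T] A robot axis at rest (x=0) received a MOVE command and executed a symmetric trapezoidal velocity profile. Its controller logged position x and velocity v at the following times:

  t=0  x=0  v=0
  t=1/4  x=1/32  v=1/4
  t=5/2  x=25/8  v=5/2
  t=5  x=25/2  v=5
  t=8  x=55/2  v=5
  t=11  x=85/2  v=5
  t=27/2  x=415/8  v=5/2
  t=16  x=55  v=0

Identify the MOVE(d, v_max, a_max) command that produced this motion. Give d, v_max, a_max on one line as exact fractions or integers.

final state: t=16, x=55, v=0 → d = 55
a_max = (1/4−0)/(1/4−0) = 1
max v = 5 over t∈[5,11] → v_max = 5
check: 5·(5+6) = 55 ✓

d=55 v_max=5 a_max=1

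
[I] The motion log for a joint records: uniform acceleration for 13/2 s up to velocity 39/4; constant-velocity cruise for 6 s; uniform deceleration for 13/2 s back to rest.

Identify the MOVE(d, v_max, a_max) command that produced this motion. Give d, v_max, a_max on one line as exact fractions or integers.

a_max = (39/4)/(13/2) = 3/2
d_a = ½·39/4·13/2 = 507/16; d_c = 39/4·6 = 117/2
d = 2·507/16 + 117/2 = 975/8
t_c = 6 > 0 → v_max = v_peak = 39/4

d=975/8 v_max=39/4 a_max=3/2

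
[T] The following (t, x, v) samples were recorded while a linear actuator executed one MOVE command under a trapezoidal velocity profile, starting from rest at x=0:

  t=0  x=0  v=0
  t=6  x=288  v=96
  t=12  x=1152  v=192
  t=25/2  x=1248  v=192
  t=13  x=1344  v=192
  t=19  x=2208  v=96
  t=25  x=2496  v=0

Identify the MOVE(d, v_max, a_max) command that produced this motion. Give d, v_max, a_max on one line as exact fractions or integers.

d=2496 v_max=192 a_max=16

final state: t=25, x=2496, v=0 → d = 2496
a_max = (96−0)/(6−0) = 16
max v = 192 over t∈[12,13] → v_max = 192
check: 192·(12+1) = 2496 ✓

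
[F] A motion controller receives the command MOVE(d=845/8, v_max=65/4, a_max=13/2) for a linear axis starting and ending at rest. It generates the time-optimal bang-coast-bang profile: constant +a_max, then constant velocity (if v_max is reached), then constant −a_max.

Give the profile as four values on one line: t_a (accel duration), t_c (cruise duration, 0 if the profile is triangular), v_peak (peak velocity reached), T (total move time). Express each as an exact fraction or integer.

vₘ²/aₘ = (65/4)²/(13/2) = 325/8
845/8 ≥ 325/8 → trapezoidal
t_a = (65/4)/(13/2) = 5/2; v_peak = 65/4
d_cruise = 845/8 − 325/8 = 65; t_c = 65/(65/4) = 4
T = 2·5/2 + 4 = 9

t_a=5/2 t_c=4 v_peak=65/4 T=9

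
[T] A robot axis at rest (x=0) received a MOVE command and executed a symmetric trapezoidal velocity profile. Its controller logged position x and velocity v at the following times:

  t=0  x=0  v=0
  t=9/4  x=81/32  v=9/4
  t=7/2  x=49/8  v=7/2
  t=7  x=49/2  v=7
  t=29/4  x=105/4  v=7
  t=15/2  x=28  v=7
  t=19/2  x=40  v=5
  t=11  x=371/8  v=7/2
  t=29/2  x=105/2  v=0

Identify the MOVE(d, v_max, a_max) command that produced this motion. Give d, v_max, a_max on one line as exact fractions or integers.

final state: t=29/2, x=105/2, v=0 → d = 105/2
a_max = (9/4−0)/(9/4−0) = 1
max v = 7 over t∈[7,15/2] → v_max = 7
check: 7·(7+1/2) = 105/2 ✓

d=105/2 v_max=7 a_max=1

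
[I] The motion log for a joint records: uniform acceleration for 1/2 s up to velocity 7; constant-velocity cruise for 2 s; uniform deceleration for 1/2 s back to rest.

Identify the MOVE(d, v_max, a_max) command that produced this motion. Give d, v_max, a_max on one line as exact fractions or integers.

a_max = 7/(1/2) = 14
d_a = ½·7·1/2 = 7/4; d_c = 7·2 = 14
d = 2·7/4 + 14 = 35/2
t_c = 2 > 0 so v_max = 7

d=35/2 v_max=7 a_max=14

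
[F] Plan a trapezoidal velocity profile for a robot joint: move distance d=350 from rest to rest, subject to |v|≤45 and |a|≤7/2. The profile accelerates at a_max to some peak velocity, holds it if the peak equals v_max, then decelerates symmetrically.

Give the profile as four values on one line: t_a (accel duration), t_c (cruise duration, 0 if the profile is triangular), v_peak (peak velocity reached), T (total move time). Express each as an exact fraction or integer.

(v_max)²/a_max = 45²/(7/2) = 4050/7
350 < 4050/7 → triangular
v_peak = √(350·7/2) = √1225 = 35
t_a = 35/(7/2) = 10; t_c = 0
T = 2·10 = 20

t_a=10 t_c=0 v_peak=35 T=20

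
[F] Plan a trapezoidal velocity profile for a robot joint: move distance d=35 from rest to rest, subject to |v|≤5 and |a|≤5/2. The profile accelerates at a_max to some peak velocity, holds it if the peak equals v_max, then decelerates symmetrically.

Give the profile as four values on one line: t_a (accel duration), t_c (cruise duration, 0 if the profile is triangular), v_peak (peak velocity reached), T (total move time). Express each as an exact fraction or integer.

t_a=2 t_c=5 v_peak=5 T=9

v_max²/a_max = 5²/(5/2) = 10
35 ≥ 10 → trapezoidal
t_a = 5/(5/2) = 2; v_peak = 5
d_cruise = 35 − 10 = 25; t_c = 25/5 = 5
T = 2·2 + 5 = 9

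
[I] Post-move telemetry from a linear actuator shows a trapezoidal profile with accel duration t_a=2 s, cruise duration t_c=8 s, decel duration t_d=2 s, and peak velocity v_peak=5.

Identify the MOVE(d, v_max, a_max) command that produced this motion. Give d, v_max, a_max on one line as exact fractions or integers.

d=50 v_max=5 a_max=5/2

a_max = 5/2
d_a = ½·5·2 = 5; d_c = 5·8 = 40
d = 2·5 + 40 = 50
t_c = 8 > 0 so v_max = 5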